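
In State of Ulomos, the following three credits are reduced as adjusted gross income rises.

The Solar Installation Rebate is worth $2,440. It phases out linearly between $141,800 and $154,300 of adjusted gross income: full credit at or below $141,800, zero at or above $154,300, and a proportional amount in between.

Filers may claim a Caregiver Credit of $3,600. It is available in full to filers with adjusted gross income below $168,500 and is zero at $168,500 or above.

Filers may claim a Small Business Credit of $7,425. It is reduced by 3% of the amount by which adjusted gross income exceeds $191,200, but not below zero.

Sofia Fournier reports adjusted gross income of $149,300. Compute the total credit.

Solar Installation Rebate: $149,300 is $7,500 into a $12,500 phase-out range, leaving 5,000/12,500 of the credit: $2,440 × 5,000/12,500 = $976.
Caregiver Credit: $149,300 is below the $168,500 cutoff, so the full $3,600 applies.
Small Business Credit: $149,300 is at or below the $191,200 threshold, so the full $7,425 applies.
Total: $976 + $3,600 + $7,425 = $12,001.

$12,001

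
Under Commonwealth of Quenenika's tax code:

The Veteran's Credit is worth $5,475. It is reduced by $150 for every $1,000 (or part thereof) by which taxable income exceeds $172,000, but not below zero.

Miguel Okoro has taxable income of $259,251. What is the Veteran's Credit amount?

$0

Veteran's Credit: income exceeds $172,000 by $87,251 → 88 increments × $150 = $13,200 ≥ base, so the credit is $0.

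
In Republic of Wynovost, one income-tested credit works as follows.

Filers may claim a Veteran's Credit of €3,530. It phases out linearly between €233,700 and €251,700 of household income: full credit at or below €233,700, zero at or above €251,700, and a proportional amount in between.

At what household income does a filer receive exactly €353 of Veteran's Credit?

€353 is 353/3,530 of the full €3,530, so 3,177/3,530 of the €18,000 range has been used: income = €233,700 + €18,000 × 3,177/3,530 = €249,900.

€249,900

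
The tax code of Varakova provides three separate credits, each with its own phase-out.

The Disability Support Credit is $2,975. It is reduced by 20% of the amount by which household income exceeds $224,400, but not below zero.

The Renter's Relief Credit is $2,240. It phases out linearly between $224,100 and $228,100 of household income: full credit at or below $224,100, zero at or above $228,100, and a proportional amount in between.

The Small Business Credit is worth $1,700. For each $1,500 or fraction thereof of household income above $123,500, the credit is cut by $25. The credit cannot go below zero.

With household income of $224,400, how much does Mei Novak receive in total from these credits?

$5,047

Disability Support Credit: $224,400 is at or below the $224,400 threshold, so the full $2,975 applies.
Renter's Relief Credit: $224,400 is $300 into a $4,000 phase-out range, leaving 3,700/4,000 of the credit: $2,240 × 3,700/4,000 = $2,072.
Small Business Credit: income exceeds $123,500 by $100,900 → 68 increments × $25 = $1,700 ≥ base, so the credit is $0.
Total: $2,975 + $2,072 + $0 = $5,047.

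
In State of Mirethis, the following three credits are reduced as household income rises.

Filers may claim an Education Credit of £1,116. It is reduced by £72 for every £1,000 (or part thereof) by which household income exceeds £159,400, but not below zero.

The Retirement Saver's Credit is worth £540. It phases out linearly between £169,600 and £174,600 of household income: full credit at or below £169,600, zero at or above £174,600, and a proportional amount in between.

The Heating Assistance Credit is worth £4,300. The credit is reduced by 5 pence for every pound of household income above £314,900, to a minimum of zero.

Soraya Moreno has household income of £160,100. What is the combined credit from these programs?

Education Credit: income exceeds £159,400 by £700, which is 1 full-or-partial £1,000 increment; reduction = 1 × £72 = £72, leaving £1,044.
Retirement Saver's Credit: £160,100 is at or below the £169,600 threshold, so the full £540 applies.
Heating Assistance Credit: £160,100 is at or below the £314,900 threshold, so the full £4,300 applies.
Total: £1,044 + £540 + £4,300 = £5,884.

£5,884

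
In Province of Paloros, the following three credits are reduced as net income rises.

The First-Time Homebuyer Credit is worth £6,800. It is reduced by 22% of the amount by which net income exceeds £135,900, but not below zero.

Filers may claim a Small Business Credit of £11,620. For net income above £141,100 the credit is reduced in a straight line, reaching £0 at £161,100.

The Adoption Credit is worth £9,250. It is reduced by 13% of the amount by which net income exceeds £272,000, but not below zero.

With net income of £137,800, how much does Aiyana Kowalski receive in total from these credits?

£27,252

First-Time Homebuyer Credit: 22% of the £1,900 excess over £135,900 is £418; credit = £6,800 − £418 = £6,382.
Small Business Credit: £137,800 is at or below the £141,100 threshold, so the full £11,620 applies.
Adoption Credit: £137,800 is at or below the £272,000 threshold, so the full £9,250 applies.
Total: £6,382 + £11,620 + £9,250 = £27,252.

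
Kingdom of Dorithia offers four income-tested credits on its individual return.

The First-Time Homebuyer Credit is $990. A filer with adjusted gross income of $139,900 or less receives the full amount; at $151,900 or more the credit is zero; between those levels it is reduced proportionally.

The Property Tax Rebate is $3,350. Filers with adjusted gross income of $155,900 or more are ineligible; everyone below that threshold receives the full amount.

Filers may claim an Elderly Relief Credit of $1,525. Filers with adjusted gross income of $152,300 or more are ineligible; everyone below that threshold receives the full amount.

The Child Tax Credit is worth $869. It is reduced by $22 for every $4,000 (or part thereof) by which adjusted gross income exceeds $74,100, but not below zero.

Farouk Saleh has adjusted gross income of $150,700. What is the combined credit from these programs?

First-Time Homebuyer Credit: $150,700 is $10,800 into a $12,000 phase-out range, leaving 1,200/12,000 of the credit: $990 × 1,200/12,000 = $99.
Property Tax Rebate: $150,700 is below the $155,900 cutoff, so the full $3,350 applies.
Elderly Relief Credit: $150,700 is below the $152,300 cutoff, so the full $1,525 applies.
Child Tax Credit: income exceeds $74,100 by $76,600, which is 20 full-or-partial $4,000 increments; reduction = 20 × $22 = $440, leaving $429.
Total: $99 + $3,350 + $1,525 + $429 = $5,403.

$5,403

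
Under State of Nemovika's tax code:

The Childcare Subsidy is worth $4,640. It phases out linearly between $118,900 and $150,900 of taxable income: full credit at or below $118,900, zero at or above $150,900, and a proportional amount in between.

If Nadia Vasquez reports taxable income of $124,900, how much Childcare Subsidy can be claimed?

$3,770

Childcare Subsidy: $124,900 is $6,000 into a $32,000 phase-out range, leaving 26,000/32,000 of the credit: $4,640 × 26,000/32,000 = $3,770.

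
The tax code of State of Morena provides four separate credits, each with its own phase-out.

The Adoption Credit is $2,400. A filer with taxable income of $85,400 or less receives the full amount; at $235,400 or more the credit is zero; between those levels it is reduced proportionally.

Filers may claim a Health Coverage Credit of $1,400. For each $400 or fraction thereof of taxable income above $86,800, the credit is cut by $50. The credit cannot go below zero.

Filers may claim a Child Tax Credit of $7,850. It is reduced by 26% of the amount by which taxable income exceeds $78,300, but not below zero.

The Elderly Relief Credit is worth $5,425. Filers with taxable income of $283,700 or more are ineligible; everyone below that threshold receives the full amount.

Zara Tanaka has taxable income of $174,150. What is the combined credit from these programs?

$6,405

Adoption Credit: $174,150 is $88,750 into a $150,000 phase-out range, leaving 61,250/150,000 of the credit: $2,400 × 61,250/150,000 = $980.
Health Coverage Credit: income exceeds $86,800 by $87,350 → 219 increments × $50 = $10,950 ≥ base, so the credit is $0.
Child Tax Credit: 26% of the $95,850 excess over $78,300 is $24,921 ≥ base, so the credit is $0.
Elderly Relief Credit: $174,150 is below the $283,700 cutoff, so the full $5,425 applies.
Total: $980 + $0 + $0 + $5,425 = $6,405.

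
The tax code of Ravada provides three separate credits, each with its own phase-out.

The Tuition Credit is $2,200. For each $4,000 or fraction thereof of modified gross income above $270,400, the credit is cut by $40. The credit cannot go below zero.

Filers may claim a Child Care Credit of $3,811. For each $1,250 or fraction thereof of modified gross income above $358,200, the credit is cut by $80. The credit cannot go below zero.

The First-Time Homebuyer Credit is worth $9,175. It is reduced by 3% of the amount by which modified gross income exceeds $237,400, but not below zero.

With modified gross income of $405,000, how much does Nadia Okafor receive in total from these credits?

$5,758

Tuition Credit: income exceeds $270,400 by $134,600, which is 34 full-or-partial $4,000 increments; reduction = 34 × $40 = $1,360, leaving $840.
Child Care Credit: income exceeds $358,200 by $46,800, which is 38 full-or-partial $1,250 increments; reduction = 38 × $80 = $3,040, leaving $771.
First-Time Homebuyer Credit: 3% of the $167,600 excess over $237,400 is $5,028; credit = $9,175 − $5,028 = $4,147.
Total: $840 + $771 + $4,147 = $5,758.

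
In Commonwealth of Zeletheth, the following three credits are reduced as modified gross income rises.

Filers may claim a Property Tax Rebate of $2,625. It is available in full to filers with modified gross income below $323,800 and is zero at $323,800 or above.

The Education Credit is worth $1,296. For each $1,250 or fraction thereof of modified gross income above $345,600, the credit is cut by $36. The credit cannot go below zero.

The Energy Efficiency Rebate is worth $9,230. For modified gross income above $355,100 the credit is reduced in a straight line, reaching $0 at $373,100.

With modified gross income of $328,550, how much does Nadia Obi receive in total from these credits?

Property Tax Rebate: $328,550 meets or exceeds the $323,800 cutoff, so the credit is $0.
Education Credit: $328,550 is at or below the $345,600 threshold, so the full $1,296 applies.
Energy Efficiency Rebate: $328,550 is at or below the $355,100 threshold, so the full $9,230 applies.
Total: $0 + $1,296 + $9,230 = $10,526.

$10,526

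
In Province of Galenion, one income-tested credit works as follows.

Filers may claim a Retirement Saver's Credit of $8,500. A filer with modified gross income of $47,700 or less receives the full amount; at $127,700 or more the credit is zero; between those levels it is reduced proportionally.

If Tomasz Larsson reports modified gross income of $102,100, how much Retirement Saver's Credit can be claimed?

Retirement Saver's Credit: $102,100 is $54,400 into a $80,000 phase-out range, leaving 25,600/80,000 of the credit: $8,500 × 25,600/80,000 = $2,720.

$2,720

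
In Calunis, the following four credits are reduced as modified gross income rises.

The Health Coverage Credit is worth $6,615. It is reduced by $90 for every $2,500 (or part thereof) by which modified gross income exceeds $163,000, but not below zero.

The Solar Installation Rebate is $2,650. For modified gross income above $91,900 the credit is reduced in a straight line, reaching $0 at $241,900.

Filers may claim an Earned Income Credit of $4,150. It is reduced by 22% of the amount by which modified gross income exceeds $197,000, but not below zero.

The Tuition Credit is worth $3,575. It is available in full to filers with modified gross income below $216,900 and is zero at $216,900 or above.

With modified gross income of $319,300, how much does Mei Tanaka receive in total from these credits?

$945

Health Coverage Credit: income exceeds $163,000 by $156,300, which is 63 full-or-partial $2,500 increments; reduction = 63 × $90 = $5,670, leaving $945.
Solar Installation Rebate: $319,300 is at or above $241,900, so the credit is $0.
Earned Income Credit: 22% of the $122,300 excess over $197,000 is $26,906 ≥ base, so the credit is $0.
Tuition Credit: $319,300 meets or exceeds the $216,900 cutoff, so the credit is $0.
Total: $945 + $0 + $0 + $0 = $945.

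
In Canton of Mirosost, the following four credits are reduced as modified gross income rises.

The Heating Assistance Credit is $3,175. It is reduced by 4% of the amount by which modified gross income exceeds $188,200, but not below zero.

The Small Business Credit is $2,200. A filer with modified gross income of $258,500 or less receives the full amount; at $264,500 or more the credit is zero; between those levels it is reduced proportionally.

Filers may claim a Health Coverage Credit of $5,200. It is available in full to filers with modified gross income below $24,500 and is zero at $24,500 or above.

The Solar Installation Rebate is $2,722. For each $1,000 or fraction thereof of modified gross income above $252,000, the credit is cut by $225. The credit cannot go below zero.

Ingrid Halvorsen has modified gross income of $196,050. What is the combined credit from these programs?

$7,783

Heating Assistance Credit: 4% of the $7,850 excess over $188,200 is $314; credit = $3,175 − $314 = $2,861.
Small Business Credit: $196,050 is at or below the $258,500 threshold, so the full $2,200 applies.
Health Coverage Credit: $196,050 meets or exceeds the $24,500 cutoff, so the credit is $0.
Solar Installation Rebate: $196,050 is at or below the $252,000 threshold, so the full $2,722 applies.
Total: $2,861 + $2,200 + $0 + $2,722 = $7,783.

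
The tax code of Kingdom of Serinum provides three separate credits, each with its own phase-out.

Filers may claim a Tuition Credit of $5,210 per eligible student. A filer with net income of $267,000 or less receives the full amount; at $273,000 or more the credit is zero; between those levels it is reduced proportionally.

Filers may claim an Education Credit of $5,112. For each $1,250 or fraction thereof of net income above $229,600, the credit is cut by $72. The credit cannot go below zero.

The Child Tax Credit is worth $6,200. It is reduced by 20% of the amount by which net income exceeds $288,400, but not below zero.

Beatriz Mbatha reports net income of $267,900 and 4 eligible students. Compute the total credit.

Tuition Credit: base = 4 × $5,210 = $20,840. $267,900 is $900 into a $6,000 phase-out range, leaving 5,100/6,000 of the credit: $20,840 × 5,100/6,000 = $17,714.
Education Credit: income exceeds $229,600 by $38,300, which is 31 full-or-partial $1,250 increments; reduction = 31 × $72 = $2,232, leaving $2,880.
Child Tax Credit: $267,900 is at or below the $288,400 threshold, so the full $6,200 applies.
Total: $17,714 + $2,880 + $6,200 = $26,794.

$26,794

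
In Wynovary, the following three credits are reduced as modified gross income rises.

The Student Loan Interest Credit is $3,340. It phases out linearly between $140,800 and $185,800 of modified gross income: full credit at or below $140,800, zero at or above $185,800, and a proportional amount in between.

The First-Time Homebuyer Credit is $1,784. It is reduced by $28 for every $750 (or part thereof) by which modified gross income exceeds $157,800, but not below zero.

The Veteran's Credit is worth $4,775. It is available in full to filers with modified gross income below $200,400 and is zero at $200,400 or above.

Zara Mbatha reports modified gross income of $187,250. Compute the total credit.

$5,439

Student Loan Interest Credit: $187,250 is at or above $185,800, so the credit is $0.
First-Time Homebuyer Credit: income exceeds $157,800 by $29,450, which is 40 full-or-partial $750 increments; reduction = 40 × $28 = $1,120, leaving $664.
Veteran's Credit: $187,250 is below the $200,400 cutoff, so the full $4,775 applies.
Total: $0 + $664 + $4,775 = $5,439.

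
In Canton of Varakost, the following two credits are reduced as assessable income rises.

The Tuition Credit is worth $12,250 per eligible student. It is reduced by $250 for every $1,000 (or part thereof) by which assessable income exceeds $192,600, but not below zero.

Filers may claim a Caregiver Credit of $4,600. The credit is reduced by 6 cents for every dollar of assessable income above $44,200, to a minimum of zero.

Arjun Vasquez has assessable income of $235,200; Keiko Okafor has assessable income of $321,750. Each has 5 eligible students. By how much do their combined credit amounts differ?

$21,750

Arjun ($235,200): Tuition Credit: base = 5 × $12,250 = $61,250. income exceeds $192,600 by $42,600, which is 43 full-or-partial $1,000 increments; reduction = 43 × $250 = $10,750, leaving $50,500. Caregiver Credit: 6% of the $191,000 excess over $44,200 is $11,460 ≥ base, so the credit is $0. total $50,500 + $0 = $50,500
Keiko ($321,750): Tuition Credit: base = 5 × $12,250 = $61,250. income exceeds $192,600 by $129,150, which is 130 full-or-partial $1,000 increments; reduction = 130 × $250 = $32,500, leaving $28,750. Caregiver Credit: 6% of the $277,550 excess over $44,200 is $16,653 ≥ base, so the credit is $0. total $28,750 + $0 = $28,750
Difference: |$50,500 − $28,750| = $21,750.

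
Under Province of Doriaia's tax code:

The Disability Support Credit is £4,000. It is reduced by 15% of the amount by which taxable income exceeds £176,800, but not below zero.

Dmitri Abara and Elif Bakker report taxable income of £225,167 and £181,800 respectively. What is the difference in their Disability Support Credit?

£3,250

Dmitri (£225,167): Disability Support Credit: 15% of the £48,367 excess over £176,800 is £7,255.05 ≥ base, so the credit is £0.
Elif (£181,800): Disability Support Credit: 15% of the £5,000 excess over £176,800 is £750; credit = £4,000 − £750 = £3,250.
Difference: |£0 − £3,250| = £3,250.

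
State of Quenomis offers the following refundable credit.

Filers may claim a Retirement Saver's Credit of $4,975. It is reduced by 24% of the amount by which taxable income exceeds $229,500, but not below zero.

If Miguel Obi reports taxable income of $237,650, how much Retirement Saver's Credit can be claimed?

Retirement Saver's Credit: 24% of the $8,150 excess over $229,500 is $1,956; credit = $4,975 − $1,956 = $3,019.

$3,019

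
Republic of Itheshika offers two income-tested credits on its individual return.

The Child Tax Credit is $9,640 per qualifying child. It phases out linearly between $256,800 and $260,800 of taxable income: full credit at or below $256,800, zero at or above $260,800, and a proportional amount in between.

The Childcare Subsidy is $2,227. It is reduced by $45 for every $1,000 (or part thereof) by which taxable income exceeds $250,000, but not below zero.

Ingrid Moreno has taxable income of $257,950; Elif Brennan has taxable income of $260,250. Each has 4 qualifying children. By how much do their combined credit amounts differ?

$22,307

Ingrid ($257,950): Child Tax Credit: base = 4 × $9,640 = $38,560. $257,950 is $1,150 into a $4,000 phase-out range, leaving 2,850/4,000 of the credit: $38,560 × 2,850/4,000 = $27,474. Childcare Subsidy: income exceeds $250,000 by $7,950, which is 8 full-or-partial $1,000 increments; reduction = 8 × $45 = $360, leaving $1,867. total $27,474 + $1,867 = $29,341
Elif ($260,250): Child Tax Credit: base = 4 × $9,640 = $38,560. $260,250 is $3,450 into a $4,000 phase-out range, leaving 550/4,000 of the credit: $38,560 × 550/4,000 = $5,302. Childcare Subsidy: income exceeds $250,000 by $10,250, which is 11 full-or-partial $1,000 increments; reduction = 11 × $45 = $495, leaving $1,732. total $5,302 + $1,732 = $7,034
Difference: |$29,341 − $7,034| = $22,307.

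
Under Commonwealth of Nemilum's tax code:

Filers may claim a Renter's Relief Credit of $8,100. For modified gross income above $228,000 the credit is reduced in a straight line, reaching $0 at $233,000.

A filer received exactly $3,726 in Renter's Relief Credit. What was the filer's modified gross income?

$3,726 is 3,726/8,100 of the full $8,100, so 4,374/8,100 of the $5,000 range has been used: income = $228,000 + $5,000 × 4,374/8,100 = $230,700.

$230,700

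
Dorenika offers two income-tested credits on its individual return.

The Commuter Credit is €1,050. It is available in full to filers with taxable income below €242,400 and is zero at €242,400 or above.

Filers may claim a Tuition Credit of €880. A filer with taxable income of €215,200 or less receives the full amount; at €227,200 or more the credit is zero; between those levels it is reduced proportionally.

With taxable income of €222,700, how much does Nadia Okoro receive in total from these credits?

Commuter Credit: €222,700 is below the €242,400 cutoff, so the full €1,050 applies.
Tuition Credit: €222,700 is €7,500 into a €12,000 phase-out range, leaving 4,500/12,000 of the credit: €880 × 4,500/12,000 = €330.
Total: €1,050 + €330 = €1,380.

€1,380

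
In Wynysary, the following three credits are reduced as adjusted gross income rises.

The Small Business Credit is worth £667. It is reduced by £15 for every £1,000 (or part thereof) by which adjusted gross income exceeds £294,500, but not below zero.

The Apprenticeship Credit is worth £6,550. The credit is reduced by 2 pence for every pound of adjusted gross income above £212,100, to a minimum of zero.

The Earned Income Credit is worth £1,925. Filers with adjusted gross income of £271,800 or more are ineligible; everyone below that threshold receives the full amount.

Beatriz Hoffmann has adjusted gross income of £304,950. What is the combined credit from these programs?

£5,195

Small Business Credit: income exceeds £294,500 by £10,450, which is 11 full-or-partial £1,000 increments; reduction = 11 × £15 = £165, leaving £502.
Apprenticeship Credit: 2% of the £92,850 excess over £212,100 is £1,857; credit = £6,550 − £1,857 = £4,693.
Earned Income Credit: £304,950 meets or exceeds the £271,800 cutoff, so the credit is £0.
Total: £502 + £4,693 + £0 = £5,195.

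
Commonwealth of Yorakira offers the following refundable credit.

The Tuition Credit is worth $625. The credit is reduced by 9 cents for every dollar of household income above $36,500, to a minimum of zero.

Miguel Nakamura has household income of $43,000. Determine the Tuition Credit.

$40

Tuition Credit: 9% of the $6,500 excess over $36,500 is $585; credit = $625 − $585 = $40.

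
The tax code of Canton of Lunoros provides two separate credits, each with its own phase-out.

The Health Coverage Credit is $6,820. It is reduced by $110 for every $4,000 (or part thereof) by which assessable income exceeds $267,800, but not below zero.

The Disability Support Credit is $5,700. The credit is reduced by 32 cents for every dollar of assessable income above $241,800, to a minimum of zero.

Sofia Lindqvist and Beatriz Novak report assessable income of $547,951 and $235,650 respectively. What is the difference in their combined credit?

Sofia ($547,951): Health Coverage Credit: income exceeds $267,800 by $280,151 → 71 increments × $110 = $7,810 ≥ base, so the credit is $0. Disability Support Credit: 32% of the $306,151 excess over $241,800 is $97,968.32 ≥ base, so the credit is $0. total $0 + $0 = $0
Beatriz ($235,650): Health Coverage Credit: $235,650 is at or below the $267,800 threshold, so the full $6,820 applies. Disability Support Credit: $235,650 is at or below the $241,800 threshold, so the full $5,700 applies. total $6,820 + $5,700 = $12,520
Difference: |$0 − $12,520| = $12,520.

$12,520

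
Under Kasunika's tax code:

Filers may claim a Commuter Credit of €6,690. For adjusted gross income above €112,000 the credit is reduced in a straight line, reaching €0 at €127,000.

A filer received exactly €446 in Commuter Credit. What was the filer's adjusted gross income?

€126,000

€446 is 446/6,690 of the full €6,690, so 6,244/6,690 of the €15,000 range has been used: income = €112,000 + €15,000 × 6,244/6,690 = €126,000.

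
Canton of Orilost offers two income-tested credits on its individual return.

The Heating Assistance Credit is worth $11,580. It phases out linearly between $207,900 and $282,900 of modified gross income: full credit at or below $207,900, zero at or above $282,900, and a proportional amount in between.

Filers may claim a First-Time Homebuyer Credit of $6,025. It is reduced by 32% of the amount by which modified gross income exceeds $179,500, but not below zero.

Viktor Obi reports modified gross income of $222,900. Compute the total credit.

Heating Assistance Credit: $222,900 is $15,000 into a $75,000 phase-out range, leaving 60,000/75,000 of the credit: $11,580 × 60,000/75,000 = $9,264.
First-Time Homebuyer Credit: 32% of the $43,400 excess over $179,500 is $13,888 ≥ base, so the credit is $0.
Total: $9,264 + $0 = $9,264.

$9,264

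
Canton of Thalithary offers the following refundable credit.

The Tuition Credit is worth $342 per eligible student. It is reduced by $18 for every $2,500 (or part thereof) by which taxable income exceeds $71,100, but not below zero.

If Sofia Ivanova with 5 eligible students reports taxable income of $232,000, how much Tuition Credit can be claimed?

Tuition Credit: base = 5 × $342 = $1,710. income exceeds $71,100 by $160,900, which is 65 full-or-partial $2,500 increments; reduction = 65 × $18 = $1,170, leaving $540.

$540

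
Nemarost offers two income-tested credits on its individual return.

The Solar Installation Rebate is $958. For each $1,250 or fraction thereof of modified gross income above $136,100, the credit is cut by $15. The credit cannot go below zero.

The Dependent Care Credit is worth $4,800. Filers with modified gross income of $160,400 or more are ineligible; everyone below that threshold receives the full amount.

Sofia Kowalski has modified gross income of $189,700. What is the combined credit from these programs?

Solar Installation Rebate: income exceeds $136,100 by $53,600, which is 43 full-or-partial $1,250 increments; reduction = 43 × $15 = $645, leaving $313.
Dependent Care Credit: $189,700 meets or exceeds the $160,400 cutoff, so the credit is $0.
Total: $313 + $0 = $313.

$313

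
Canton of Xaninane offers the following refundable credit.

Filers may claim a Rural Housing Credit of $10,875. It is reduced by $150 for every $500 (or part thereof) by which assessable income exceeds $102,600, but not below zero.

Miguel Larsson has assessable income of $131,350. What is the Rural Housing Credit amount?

Rural Housing Credit: income exceeds $102,600 by $28,750, which is 58 full-or-partial $500 increments; reduction = 58 × $150 = $8,700, leaving $2,175.

$2,175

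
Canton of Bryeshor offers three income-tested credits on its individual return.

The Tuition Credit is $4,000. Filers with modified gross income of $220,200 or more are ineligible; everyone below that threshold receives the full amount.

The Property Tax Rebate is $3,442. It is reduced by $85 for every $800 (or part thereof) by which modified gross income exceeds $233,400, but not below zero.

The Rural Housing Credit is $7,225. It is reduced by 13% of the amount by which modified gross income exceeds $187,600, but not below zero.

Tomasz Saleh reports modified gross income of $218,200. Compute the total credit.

Tuition Credit: $218,200 is below the $220,200 cutoff, so the full $4,000 applies.
Property Tax Rebate: $218,200 is at or below the $233,400 threshold, so the full $3,442 applies.
Rural Housing Credit: 13% of the $30,600 excess over $187,600 is $3,978; credit = $7,225 − $3,978 = $3,247.
Total: $4,000 + $3,442 + $3,247 = $10,689.

$10,689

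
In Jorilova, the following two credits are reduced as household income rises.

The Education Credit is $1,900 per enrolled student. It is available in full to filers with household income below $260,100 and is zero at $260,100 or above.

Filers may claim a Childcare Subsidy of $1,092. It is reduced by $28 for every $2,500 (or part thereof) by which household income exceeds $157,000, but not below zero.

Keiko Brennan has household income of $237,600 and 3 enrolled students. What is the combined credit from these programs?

$5,868

Education Credit: base = 3 × $1,900 = $5,700. $237,600 is below the $260,100 cutoff, so the full $5,700 applies.
Childcare Subsidy: income exceeds $157,000 by $80,600, which is 33 full-or-partial $2,500 increments; reduction = 33 × $28 = $924, leaving $168.
Total: $5,700 + $168 = $5,868.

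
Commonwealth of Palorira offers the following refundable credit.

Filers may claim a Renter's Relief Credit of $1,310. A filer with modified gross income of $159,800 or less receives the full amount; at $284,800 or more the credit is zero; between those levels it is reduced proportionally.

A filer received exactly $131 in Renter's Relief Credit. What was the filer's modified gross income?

$131 is 131/1,310 of the full $1,310, so 1,179/1,310 of the $125,000 range has been used: income = $159,800 + $125,000 × 1,179/1,310 = $272,300.

$272,300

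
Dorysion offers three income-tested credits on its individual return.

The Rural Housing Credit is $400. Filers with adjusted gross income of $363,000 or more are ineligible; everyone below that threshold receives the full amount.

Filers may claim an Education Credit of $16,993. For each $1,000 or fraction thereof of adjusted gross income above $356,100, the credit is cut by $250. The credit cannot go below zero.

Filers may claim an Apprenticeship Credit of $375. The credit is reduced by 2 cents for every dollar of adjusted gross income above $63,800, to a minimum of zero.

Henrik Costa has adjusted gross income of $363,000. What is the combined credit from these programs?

$15,243

Rural Housing Credit: $363,000 meets or exceeds the $363,000 cutoff, so the credit is $0.
Education Credit: income exceeds $356,100 by $6,900, which is 7 full-or-partial $1,000 increments; reduction = 7 × $250 = $1,750, leaving $15,243.
Apprenticeship Credit: 2% of the $299,200 excess over $63,800 is $5,984 ≥ base, so the credit is $0.
Total: $0 + $15,243 + $0 = $15,243.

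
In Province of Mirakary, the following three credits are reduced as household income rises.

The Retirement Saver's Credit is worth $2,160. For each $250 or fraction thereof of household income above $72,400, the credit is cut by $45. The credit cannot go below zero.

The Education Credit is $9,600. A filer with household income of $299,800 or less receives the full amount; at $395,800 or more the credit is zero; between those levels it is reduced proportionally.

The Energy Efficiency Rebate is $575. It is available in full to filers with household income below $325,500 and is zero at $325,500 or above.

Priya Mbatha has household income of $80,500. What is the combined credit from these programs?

$10,850

Retirement Saver's Credit: income exceeds $72,400 by $8,100, which is 33 full-or-partial $250 increments; reduction = 33 × $45 = $1,485, leaving $675.
Education Credit: $80,500 is at or below the $299,800 threshold, so the full $9,600 applies.
Energy Efficiency Rebate: $80,500 is below the $325,500 cutoff, so the full $575 applies.
Total: $675 + $9,600 + $575 = $10,850.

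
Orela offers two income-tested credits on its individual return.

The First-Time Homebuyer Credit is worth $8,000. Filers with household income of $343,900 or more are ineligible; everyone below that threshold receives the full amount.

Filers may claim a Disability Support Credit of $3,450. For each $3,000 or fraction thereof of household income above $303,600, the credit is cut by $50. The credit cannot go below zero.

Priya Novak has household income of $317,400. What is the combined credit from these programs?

$11,200

First-Time Homebuyer Credit: $317,400 is below the $343,900 cutoff, so the full $8,000 applies.
Disability Support Credit: income exceeds $303,600 by $13,800, which is 5 full-or-partial $3,000 increments; reduction = 5 × $50 = $250, leaving $3,200.
Total: $8,000 + $3,200 = $11,200.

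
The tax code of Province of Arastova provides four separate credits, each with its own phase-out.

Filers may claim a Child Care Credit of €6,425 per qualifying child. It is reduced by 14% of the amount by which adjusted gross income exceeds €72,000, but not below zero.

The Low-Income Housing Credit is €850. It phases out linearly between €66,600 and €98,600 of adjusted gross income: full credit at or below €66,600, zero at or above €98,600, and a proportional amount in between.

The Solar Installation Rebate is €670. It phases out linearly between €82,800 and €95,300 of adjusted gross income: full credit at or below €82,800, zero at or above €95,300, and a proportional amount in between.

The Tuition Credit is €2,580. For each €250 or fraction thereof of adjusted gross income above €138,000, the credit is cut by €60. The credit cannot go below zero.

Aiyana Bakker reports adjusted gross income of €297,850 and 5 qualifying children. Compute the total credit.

€506

Child Care Credit: base = 5 × €6,425 = €32,125. 14% of the €225,850 excess over €72,000 is €31,619; credit = €32,125 − €31,619 = €506.
Low-Income Housing Credit: €297,850 is at or above €98,600, so the credit is €0.
Solar Installation Rebate: €297,850 is at or above €95,300, so the credit is €0.
Tuition Credit: income exceeds €138,000 by €159,850 → 640 increments × €60 = €38,400 ≥ base, so the credit is €0.
Total: €506 + €0 + €0 + €0 = €506.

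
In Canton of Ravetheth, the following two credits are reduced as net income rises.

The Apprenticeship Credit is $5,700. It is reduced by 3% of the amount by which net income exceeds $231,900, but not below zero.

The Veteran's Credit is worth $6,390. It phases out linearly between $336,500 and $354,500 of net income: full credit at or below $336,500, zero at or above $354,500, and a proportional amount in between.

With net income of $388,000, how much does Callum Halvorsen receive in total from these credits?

$1,017

Apprenticeship Credit: 3% of the $156,100 excess over $231,900 is $4,683; credit = $5,700 − $4,683 = $1,017.
Veteran's Credit: $388,000 is at or above $354,500, so the credit is $0.
Total: $1,017 + $0 = $1,017.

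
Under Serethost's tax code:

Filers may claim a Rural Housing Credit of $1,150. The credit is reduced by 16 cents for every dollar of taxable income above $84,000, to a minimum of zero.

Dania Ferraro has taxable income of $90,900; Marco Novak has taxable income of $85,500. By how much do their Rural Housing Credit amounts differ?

$864

Dania ($90,900): Rural Housing Credit: 16% of the $6,900 excess over $84,000 is $1,104; credit = $1,150 − $1,104 = $46.
Marco ($85,500): Rural Housing Credit: 16% of the $1,500 excess over $84,000 is $240; credit = $1,150 − $240 = $910.
Difference: |$46 − $910| = $864.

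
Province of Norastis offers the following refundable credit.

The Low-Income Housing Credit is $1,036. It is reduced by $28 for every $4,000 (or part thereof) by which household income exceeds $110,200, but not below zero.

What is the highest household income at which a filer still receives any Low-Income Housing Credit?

After 36 increments the reduction is 36 × $28 = $1,008, leaving $28; one more increment wipes it out. Increment 36 ends at excess 36 × $4,000 = $144,000, so the highest qualifying income is $110,200 + $144,000 = $254,200.

$254,200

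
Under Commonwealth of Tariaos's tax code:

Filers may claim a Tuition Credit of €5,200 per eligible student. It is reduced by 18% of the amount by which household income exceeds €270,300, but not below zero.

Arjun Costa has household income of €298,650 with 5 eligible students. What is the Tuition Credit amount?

Tuition Credit: base = 5 × €5,200 = €26,000. 18% of the €28,350 excess over €270,300 is €5,103; credit = €26,000 − €5,103 = €20,897.

€20,897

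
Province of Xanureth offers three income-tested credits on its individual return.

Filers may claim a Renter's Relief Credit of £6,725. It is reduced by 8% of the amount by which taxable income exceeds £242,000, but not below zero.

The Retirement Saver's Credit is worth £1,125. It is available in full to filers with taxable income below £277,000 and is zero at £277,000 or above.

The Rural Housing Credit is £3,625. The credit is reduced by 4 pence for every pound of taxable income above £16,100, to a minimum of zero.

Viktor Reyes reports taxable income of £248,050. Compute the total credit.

Renter's Relief Credit: 8% of the £6,050 excess over £242,000 is £484; credit = £6,725 − £484 = £6,241.
Retirement Saver's Credit: £248,050 is below the £277,000 cutoff, so the full £1,125 applies.
Rural Housing Credit: 4% of the £231,950 excess over £16,100 is £9,278 ≥ base, so the credit is £0.
Total: £6,241 + £1,125 + £0 = £7,366.

£7,366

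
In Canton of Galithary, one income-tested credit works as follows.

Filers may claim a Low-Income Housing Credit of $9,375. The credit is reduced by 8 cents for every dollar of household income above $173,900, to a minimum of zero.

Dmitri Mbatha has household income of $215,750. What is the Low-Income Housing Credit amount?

$6,027

Low-Income Housing Credit: 8% of the $41,850 excess over $173,900 is $3,348; credit = $9,375 − $3,348 = $6,027.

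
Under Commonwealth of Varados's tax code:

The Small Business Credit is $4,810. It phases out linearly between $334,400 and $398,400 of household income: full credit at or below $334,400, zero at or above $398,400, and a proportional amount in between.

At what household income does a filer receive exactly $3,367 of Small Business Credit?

$3,367 is 3,367/4,810 of the full $4,810, so 1,443/4,810 of the $64,000 range has been used: income = $334,400 + $64,000 × 1,443/4,810 = $353,600.

$353,600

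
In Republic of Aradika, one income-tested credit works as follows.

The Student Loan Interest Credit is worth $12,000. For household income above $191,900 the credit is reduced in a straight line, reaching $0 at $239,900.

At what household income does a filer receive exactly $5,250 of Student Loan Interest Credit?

$5,250 is 5,250/12,000 of the full $12,000, so 6,750/12,000 of the $48,000 range has been used: income = $191,900 + $48,000 × 6,750/12,000 = $218,900.

$218,900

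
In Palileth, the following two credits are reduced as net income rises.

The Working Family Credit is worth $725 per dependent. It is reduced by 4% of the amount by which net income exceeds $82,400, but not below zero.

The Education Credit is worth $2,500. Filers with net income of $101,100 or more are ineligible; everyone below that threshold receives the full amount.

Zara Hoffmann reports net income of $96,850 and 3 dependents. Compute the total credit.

$4,097

Working Family Credit: base = 3 × $725 = $2,175. 4% of the $14,450 excess over $82,400 is $578; credit = $2,175 − $578 = $1,597.
Education Credit: $96,850 is below the $101,100 cutoff, so the full $2,500 applies.
Total: $1,597 + $2,500 = $4,097.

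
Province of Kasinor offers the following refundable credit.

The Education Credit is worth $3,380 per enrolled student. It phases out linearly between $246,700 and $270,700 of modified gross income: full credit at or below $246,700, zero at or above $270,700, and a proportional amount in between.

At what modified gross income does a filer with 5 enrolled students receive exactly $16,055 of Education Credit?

$247,900

Full credit = 5 × $3,380 = $16,900.
$16,055 is 16,055/16,900 of the full $16,900, so 845/16,900 of the $24,000 range has been used: income = $246,700 + $24,000 × 845/16,900 = $247,900.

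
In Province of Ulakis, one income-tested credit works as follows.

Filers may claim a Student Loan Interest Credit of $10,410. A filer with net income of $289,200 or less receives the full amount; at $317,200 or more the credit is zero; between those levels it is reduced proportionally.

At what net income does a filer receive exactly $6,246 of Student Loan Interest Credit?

$300,400

$6,246 is 6,246/10,410 of the full $10,410, so 4,164/10,410 of the $28,000 range has been used: income = $289,200 + $28,000 × 4,164/10,410 = $300,400.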